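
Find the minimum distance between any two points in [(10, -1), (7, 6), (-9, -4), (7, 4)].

Computing all pairwise distances among 4 points:

d((10, -1), (7, 6)) = 7.6158
d((10, -1), (-9, -4)) = 19.2354
d((10, -1), (7, 4)) = 5.831
d((7, 6), (-9, -4)) = 18.868
d((7, 6), (7, 4)) = 2.0 <-- minimum
d((-9, -4), (7, 4)) = 17.8885

Closest pair: (7, 6) and (7, 4) with distance 2.0

The closest pair is (7, 6) and (7, 4) with Euclidean distance 2.0. For 4 points, brute-force pairwise comparison is shown above. For large n, the divide-and-conquer algorithm (sort by x, recurse on halves, check the dividing strip) achieves O(n log n).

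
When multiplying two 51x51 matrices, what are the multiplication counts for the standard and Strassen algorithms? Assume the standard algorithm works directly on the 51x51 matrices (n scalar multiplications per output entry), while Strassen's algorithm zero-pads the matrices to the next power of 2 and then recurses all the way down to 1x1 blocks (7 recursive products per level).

Matrix multiplication for 51x51 matrices:

Strassen's algorithm requires power-of-2 dimensions. Pad 51x51 to 64x64 (next power of 2).

Standard algorithm: 51^3 = 132651 multiplications
Strassen's algorithm: 7^(log2(64)) = 7^6 = 117649 multiplications
Savings: 132651 - 117649 = 15002 multiplications

Standard: 132651 multiplications (51^3). Strassen: 117649 multiplications (7^6, after padding to 64x64). Strassen reduces 8 recursive multiplications to 7 at each level.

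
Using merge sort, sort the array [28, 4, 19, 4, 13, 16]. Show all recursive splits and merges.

Merge sort trace:

Split: [28, 4, 19, 4, 13, 16] -> [28, 4, 19] and [4, 13, 16]
  Split: [28, 4, 19] -> [28] and [4, 19]
    Split: [4, 19] -> [4] and [19]
    Merge: [4] + [19] -> [4, 19]
  Merge: [28] + [4, 19] -> [4, 19, 28]
  Split: [4, 13, 16] -> [4] and [13, 16]
    Split: [13, 16] -> [13] and [16]
    Merge: [13] + [16] -> [13, 16]
  Merge: [4] + [13, 16] -> [4, 13, 16]
Merge: [4, 19, 28] + [4, 13, 16] -> [4, 4, 13, 16, 19, 28]

Final sorted array: [4, 4, 13, 16, 19, 28]

The merge sort proceeds by recursively splitting the array and merging sorted halves.
After all merges, the sorted array is [4, 4, 13, 16, 19, 28].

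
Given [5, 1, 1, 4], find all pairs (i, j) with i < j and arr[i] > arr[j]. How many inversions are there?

Finding inversions in [5, 1, 1, 4]:

(0, 1): arr[0]=5 > arr[1]=1
(0, 2): arr[0]=5 > arr[2]=1
(0, 3): arr[0]=5 > arr[3]=4

Total inversions: 3

The array has 3 inversion(s): (0,1), (0,2), (0,3). Each pair (i,j) satisfies i < j and arr[i] > arr[j].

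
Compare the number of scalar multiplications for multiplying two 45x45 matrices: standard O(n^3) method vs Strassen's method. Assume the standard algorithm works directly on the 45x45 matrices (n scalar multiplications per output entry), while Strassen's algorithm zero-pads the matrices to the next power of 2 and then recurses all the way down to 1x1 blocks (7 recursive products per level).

Matrix multiplication for 45x45 matrices:

Strassen's algorithm requires power-of-2 dimensions. Pad 45x45 to 64x64 (next power of 2).

Standard algorithm: 45^3 = 91125 multiplications
Strassen's algorithm: 7^(log2(64)) = 7^6 = 117649 multiplications
Difference: 91125 - 117649 = -26524 (Strassen uses MORE here due to padding overhead — for small or just-over-power-of-2 n, padding can outweigh the per-level savings)

Standard: 91125 multiplications (45^3). Strassen: 117649 multiplications (7^6, after padding to 64x64). Strassen reduces 8 recursive multiplications to 7 at each level.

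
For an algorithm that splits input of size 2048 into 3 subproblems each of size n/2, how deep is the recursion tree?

For divide and conquer with division factor 2:

Problem sizes at each level:
Level 0: 2048
Level 1: 1024
Level 2: 512
Level 3: 256
Level 4: 128
Level 5: 64
Level 6: 32
Level 7: 16
Level 8: 8
Level 9: 4
Level 10: 2
Level 11: 1

The root is level 0 and the size-1 base case is level 11 (the tree spans levels 0 through 11, i.e. 12 levels counting the root), so the depth is the number of divisions: log_2(2048) = 11

The recursion tree depth is log_2(2048) = 11. At each level, the problem size is divided by 2, so it takes 11 divisions to reduce to a base case of size 1. The algorithm makes 3 recursive calls at each level.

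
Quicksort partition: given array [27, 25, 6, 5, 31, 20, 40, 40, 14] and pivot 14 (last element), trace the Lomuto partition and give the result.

Lomuto partition with pivot = 14:

Initial array: [27, 25, 6, 5, 31, 20, 40, 40, 14]

arr[0]=27 > 14: no swap
arr[1]=25 > 14: no swap
arr[2]=6 <= 14: swap with position 0, array becomes [6, 25, 27, 5, 31, 20, 40, 40, 14]
arr[3]=5 <= 14: swap with position 1, array becomes [6, 5, 27, 25, 31, 20, 40, 40, 14]
arr[4]=31 > 14: no swap
arr[5]=20 > 14: no swap
arr[6]=40 > 14: no swap
arr[7]=40 > 14: no swap

Place pivot at position 2: [6, 5, 14, 25, 31, 20, 40, 40, 27]
Pivot position: 2

After partitioning with pivot 14, the array becomes [6, 5, 14, 25, 31, 20, 40, 40, 27]. The pivot is placed at index 2. All elements to the left of the pivot are <= 14, and all elements to the right are > 14.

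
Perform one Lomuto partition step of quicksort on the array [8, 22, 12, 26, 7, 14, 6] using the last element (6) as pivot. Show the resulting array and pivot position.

Lomuto partition with pivot = 6:

Initial array: [8, 22, 12, 26, 7, 14, 6]

arr[0]=8 > 6: no swap
arr[1]=22 > 6: no swap
arr[2]=12 > 6: no swap
arr[3]=26 > 6: no swap
arr[4]=7 > 6: no swap
arr[5]=14 > 6: no swap

Place pivot at position 0: [6, 22, 12, 26, 7, 14, 8]
Pivot position: 0

After partitioning with pivot 6, the array becomes [6, 22, 12, 26, 7, 14, 8]. The pivot is placed at index 0. All elements to the left of the pivot are <= 6, and all elements to the right are > 6.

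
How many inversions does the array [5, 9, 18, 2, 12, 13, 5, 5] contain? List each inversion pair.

Finding inversions in [5, 9, 18, 2, 12, 13, 5, 5]:

(0, 3): arr[0]=5 > arr[3]=2
(1, 3): arr[1]=9 > arr[3]=2
(1, 6): arr[1]=9 > arr[6]=5
(1, 7): arr[1]=9 > arr[7]=5
(2, 3): arr[2]=18 > arr[3]=2
(2, 4): arr[2]=18 > arr[4]=12
(2, 5): arr[2]=18 > arr[5]=13
(2, 6): arr[2]=18 > arr[6]=5
(2, 7): arr[2]=18 > arr[7]=5
(4, 6): arr[4]=12 > arr[6]=5
(4, 7): arr[4]=12 > arr[7]=5
(5, 6): arr[5]=13 > arr[6]=5
(5, 7): arr[5]=13 > arr[7]=5

Total inversions: 13

The array has 13 inversion(s): (0,3), (1,3), (1,6), (1,7), (2,3), (2,4), (2,5), (2,6), (2,7), (4,6), (4,7), (5,6), (5,7). Each pair (i,j) satisfies i < j and arr[i] > arr[j].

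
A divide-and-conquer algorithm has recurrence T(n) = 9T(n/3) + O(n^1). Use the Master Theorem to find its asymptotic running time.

Master Theorem for T(n) = 9T(n/3) + O(n^1):

a = 9, b = 3, c = 1
log_b(a) = log_3(9) = 2.0000

Case 1: c = 1 < log_3(9) = 2.0000
T(n) = O(n^(log_3 9)) = O(n^2)

For T(n) = 9T(n/3) + O(n^1): log_3(9) = 2.0000. This is Case 1 of the Master Theorem (c < log_b(a), work dominated by leaves), giving O(n^2).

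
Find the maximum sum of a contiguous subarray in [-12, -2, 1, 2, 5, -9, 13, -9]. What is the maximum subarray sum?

Using Kadane's algorithm on [-12, -2, 1, 2, 5, -9, 13, -9]:

Scanning through the array:
Position 1 (value -2): max_ending_here = -2, max_so_far = -2
Position 2 (value 1): max_ending_here = 1, max_so_far = 1
Position 3 (value 2): max_ending_here = 3, max_so_far = 3
Position 4 (value 5): max_ending_here = 8, max_so_far = 8
Position 5 (value -9): max_ending_here = -1, max_so_far = 8
Position 6 (value 13): max_ending_here = 13, max_so_far = 13
Position 7 (value -9): max_ending_here = 4, max_so_far = 13

Maximum subarray: [13]
Maximum sum: 13

The maximum subarray is [13] with sum 13. This subarray runs from index 6 to index 6.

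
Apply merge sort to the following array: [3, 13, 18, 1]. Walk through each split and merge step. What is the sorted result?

Merge sort trace:

Split: [3, 13, 18, 1] -> [3, 13] and [18, 1]
  Split: [3, 13] -> [3] and [13]
  Merge: [3] + [13] -> [3, 13]
  Split: [18, 1] -> [18] and [1]
  Merge: [18] + [1] -> [1, 18]
Merge: [3, 13] + [1, 18] -> [1, 3, 13, 18]

Final sorted array: [1, 3, 13, 18]

The merge sort proceeds by recursively splitting the array and merging sorted halves.
After all merges, the sorted array is [1, 3, 13, 18].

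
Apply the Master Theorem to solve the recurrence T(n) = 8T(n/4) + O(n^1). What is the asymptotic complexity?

Master Theorem for T(n) = 8T(n/4) + O(n^1):

a = 8, b = 4, c = 1
log_b(a) = log_4(8) = 1.5000

Case 1: c = 1 < log_4(8) = 1.5000
T(n) = O(n^(log_4 8))

For T(n) = 8T(n/4) + O(n^1): log_4(8) = 1.5000. This is Case 1 of the Master Theorem (c < log_b(a), work dominated by leaves), giving O(n^(log_4 8)).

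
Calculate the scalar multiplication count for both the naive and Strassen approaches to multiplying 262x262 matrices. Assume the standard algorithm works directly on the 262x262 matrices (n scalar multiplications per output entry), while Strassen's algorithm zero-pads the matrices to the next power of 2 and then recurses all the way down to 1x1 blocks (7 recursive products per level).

Matrix multiplication for 262x262 matrices:

Strassen's algorithm requires power-of-2 dimensions. Pad 262x262 to 512x512 (next power of 2).

Standard algorithm: 262^3 = 17984728 multiplications
Strassen's algorithm: 7^(log2(512)) = 7^9 = 40353607 multiplications
Difference: 17984728 - 40353607 = -22368879 (Strassen uses MORE here due to padding overhead — for small or just-over-power-of-2 n, padding can outweigh the per-level savings)

Standard: 17984728 multiplications (262^3). Strassen: 40353607 multiplications (7^9, after padding to 512x512). Strassen reduces 8 recursive multiplications to 7 at each level.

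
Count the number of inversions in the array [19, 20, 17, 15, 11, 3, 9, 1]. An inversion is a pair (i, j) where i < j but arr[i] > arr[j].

Finding inversions in [19, 20, 17, 15, 11, 3, 9, 1]:

(0, 2): arr[0]=19 > arr[2]=17
(0, 3): arr[0]=19 > arr[3]=15
(0, 4): arr[0]=19 > arr[4]=11
(0, 5): arr[0]=19 > arr[5]=3
(0, 6): arr[0]=19 > arr[6]=9
(0, 7): arr[0]=19 > arr[7]=1
(1, 2): arr[1]=20 > arr[2]=17
(1, 3): arr[1]=20 > arr[3]=15
(1, 4): arr[1]=20 > arr[4]=11
(1, 5): arr[1]=20 > arr[5]=3
(1, 6): arr[1]=20 > arr[6]=9
(1, 7): arr[1]=20 > arr[7]=1
(2, 3): arr[2]=17 > arr[3]=15
(2, 4): arr[2]=17 > arr[4]=11
(2, 5): arr[2]=17 > arr[5]=3
(2, 6): arr[2]=17 > arr[6]=9
(2, 7): arr[2]=17 > arr[7]=1
(3, 4): arr[3]=15 > arr[4]=11
(3, 5): arr[3]=15 > arr[5]=3
(3, 6): arr[3]=15 > arr[6]=9
(3, 7): arr[3]=15 > arr[7]=1
(4, 5): arr[4]=11 > arr[5]=3
(4, 6): arr[4]=11 > arr[6]=9
(4, 7): arr[4]=11 > arr[7]=1
(5, 7): arr[5]=3 > arr[7]=1
(6, 7): arr[6]=9 > arr[7]=1

Total inversions: 26

The array has 26 inversion(s): (0,2), (0,3), (0,4), (0,5), (0,6), (0,7), (1,2), (1,3), (1,4), (1,5), (1,6), (1,7), (2,3), (2,4), (2,5), (2,6), (2,7), (3,4), (3,5), (3,6), (3,7), (4,5), (4,6), (4,7), (5,7), (6,7). Each pair (i,j) satisfies i < j and arr[i] > arr[j].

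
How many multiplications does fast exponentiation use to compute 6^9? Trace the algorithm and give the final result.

Computing 6^9 by squaring (build up from 6^1; each line after the first costs one multiplication):

6^1 = 6
6^2 = (6^1)^2 = 6^2 = 36
6^4 = (6^2)^2 = 36^2 = 1296
6^8 = (6^4)^2 = 1296^2 = 1679616
6^9 = 6 * 6^8 = 6 * 1679616 = 10077696

Result: 10077696
Multiplications needed: 4 (4 lines after 6^1)

6^9 = 10077696. Using exponentiation by squaring, this requires 4 multiplications. The key idea: if the exponent is even, square the half-power; if odd, multiply by the base once.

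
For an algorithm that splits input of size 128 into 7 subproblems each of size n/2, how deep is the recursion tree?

For divide and conquer with division factor 2:

Problem sizes at each level:
Level 0: 128
Level 1: 64
Level 2: 32
Level 3: 16
Level 4: 8
Level 5: 4
Level 6: 2
Level 7: 1

The root is level 0 and the size-1 base case is level 7 (the tree spans levels 0 through 7, i.e. 8 levels counting the root), so the depth is the number of divisions: log_2(128) = 7

The recursion tree depth is log_2(128) = 7. At each level, the problem size is divided by 2, so it takes 7 divisions to reduce to a base case of size 1. The algorithm makes 7 recursive calls at each level.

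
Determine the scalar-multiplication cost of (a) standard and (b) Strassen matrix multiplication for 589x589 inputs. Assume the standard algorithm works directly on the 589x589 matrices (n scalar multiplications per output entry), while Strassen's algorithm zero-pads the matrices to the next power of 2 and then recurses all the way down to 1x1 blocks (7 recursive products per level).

Matrix multiplication for 589x589 matrices:

Strassen's algorithm requires power-of-2 dimensions. Pad 589x589 to 1024x1024 (next power of 2).

Standard algorithm: 589^3 = 204336469 multiplications
Strassen's algorithm: 7^(log2(1024)) = 7^10 = 282475249 multiplications
Difference: 204336469 - 282475249 = -78138780 (Strassen uses MORE here due to padding overhead — for small or just-over-power-of-2 n, padding can outweigh the per-level savings)

Standard: 204336469 multiplications (589^3). Strassen: 282475249 multiplications (7^10, after padding to 1024x1024). Strassen reduces 8 recursive multiplications to 7 at each level.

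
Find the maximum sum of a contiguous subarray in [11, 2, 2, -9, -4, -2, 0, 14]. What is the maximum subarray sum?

Using Kadane's algorithm on [11, 2, 2, -9, -4, -2, 0, 14]:

Scanning through the array:
Position 1 (value 2): max_ending_here = 13, max_so_far = 13
Position 2 (value 2): max_ending_here = 15, max_so_far = 15
Position 3 (value -9): max_ending_here = 6, max_so_far = 15
Position 4 (value -4): max_ending_here = 2, max_so_far = 15
Position 5 (value -2): max_ending_here = 0, max_so_far = 15
Position 6 (value 0): max_ending_here = 0, max_so_far = 15
Position 7 (value 14): max_ending_here = 14, max_so_far = 15

Maximum subarray: [11, 2, 2]
Maximum sum: 15

The maximum subarray is [11, 2, 2] with sum 15. This subarray runs from index 0 to index 2.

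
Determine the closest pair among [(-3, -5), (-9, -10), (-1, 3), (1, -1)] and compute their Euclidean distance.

Computing all pairwise distances among 4 points:

d((-3, -5), (-9, -10)) = 7.8102
d((-3, -5), (-1, 3)) = 8.2462
d((-3, -5), (1, -1)) = 5.6569
d((-9, -10), (-1, 3)) = 15.2643
d((-9, -10), (1, -1)) = 13.4536
d((-1, 3), (1, -1)) = 4.4721 <-- minimum

Closest pair: (-1, 3) and (1, -1) with distance 4.4721

The closest pair is (-1, 3) and (1, -1) with Euclidean distance 4.4721. For 4 points, brute-force pairwise comparison is shown above. For large n, the divide-and-conquer algorithm (sort by x, recurse on halves, check the dividing strip) achieves O(n log n).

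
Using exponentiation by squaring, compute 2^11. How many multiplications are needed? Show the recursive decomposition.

Computing 2^11 by squaring (build up from 2^1; each line after the first costs one multiplication):

2^1 = 2
2^2 = (2^1)^2 = 2^2 = 4
2^4 = (2^2)^2 = 4^2 = 16
2^5 = 2 * 2^4 = 2 * 16 = 32
2^10 = (2^5)^2 = 32^2 = 1024
2^11 = 2 * 2^10 = 2 * 1024 = 2048

Result: 2048
Multiplications needed: 5 (5 lines after 2^1)

2^11 = 2048. Using exponentiation by squaring, this requires 5 multiplications. The key idea: if the exponent is even, square the half-power; if odd, multiply by the base once.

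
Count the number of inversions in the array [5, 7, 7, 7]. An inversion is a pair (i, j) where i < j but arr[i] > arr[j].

Finding inversions in [5, 7, 7, 7]:


Total inversions: 0

The array has 0 inversions. It is already sorted.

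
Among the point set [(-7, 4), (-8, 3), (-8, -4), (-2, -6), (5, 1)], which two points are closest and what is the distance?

Computing all pairwise distances among 5 points:

d((-7, 4), (-8, 3)) = 1.4142 <-- minimum
d((-7, 4), (-8, -4)) = 8.0623
d((-7, 4), (-2, -6)) = 11.1803
d((-7, 4), (5, 1)) = 12.3693
d((-8, 3), (-8, -4)) = 7.0
d((-8, 3), (-2, -6)) = 10.8167
d((-8, 3), (5, 1)) = 13.1529
d((-8, -4), (-2, -6)) = 6.3246
d((-8, -4), (5, 1)) = 13.9284
d((-2, -6), (5, 1)) = 9.8995

Closest pair: (-7, 4) and (-8, 3) with distance 1.4142

The closest pair is (-7, 4) and (-8, 3) with Euclidean distance 1.4142. For 5 points, brute-force pairwise comparison is shown above. For large n, the divide-and-conquer algorithm (sort by x, recurse on halves, check the dividing strip) achieves O(n log n).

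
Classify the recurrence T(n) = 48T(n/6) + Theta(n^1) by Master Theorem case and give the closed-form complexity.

Master Theorem for T(n) = 48T(n/6) + O(n^1):

a = 48, b = 6, c = 1
log_b(a) = log_6(48) = 2.1606

Case 1: c = 1 < log_6(48) = 2.1606
T(n) = O(n^(log_6 48))

For T(n) = 48T(n/6) + O(n^1): log_6(48) = 2.1606. This is Case 1 of the Master Theorem (c < log_b(a), work dominated by leaves), giving O(n^(log_6 48)).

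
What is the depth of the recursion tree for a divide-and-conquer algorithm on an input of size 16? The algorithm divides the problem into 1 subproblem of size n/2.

For divide and conquer with division factor 2:

Problem sizes at each level:
Level 0: 16
Level 1: 8
Level 2: 4
Level 3: 2
Level 4: 1

The root is level 0 and the size-1 base case is level 4 (the tree spans levels 0 through 4, i.e. 5 levels counting the root), so the depth is the number of divisions: log_2(16) = 4

The recursion tree depth is log_2(16) = 4. At each level, the problem size is divided by 2, so it takes 4 divisions to reduce to a base case of size 1. The algorithm makes 1 recursive call at each level.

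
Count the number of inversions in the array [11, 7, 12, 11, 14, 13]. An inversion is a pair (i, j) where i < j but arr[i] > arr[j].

Finding inversions in [11, 7, 12, 11, 14, 13]:

(0, 1): arr[0]=11 > arr[1]=7
(2, 3): arr[2]=12 > arr[3]=11
(4, 5): arr[4]=14 > arr[5]=13

Total inversions: 3

The array has 3 inversion(s): (0,1), (2,3), (4,5). Each pair (i,j) satisfies i < j and arr[i] > arr[j].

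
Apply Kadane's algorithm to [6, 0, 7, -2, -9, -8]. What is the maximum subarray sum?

Using Kadane's algorithm on [6, 0, 7, -2, -9, -8]:

Scanning through the array:
Position 1 (value 0): max_ending_here = 6, max_so_far = 6
Position 2 (value 7): max_ending_here = 13, max_so_far = 13
Position 3 (value -2): max_ending_here = 11, max_so_far = 13
Position 4 (value -9): max_ending_here = 2, max_so_far = 13
Position 5 (value -8): max_ending_here = -6, max_so_far = 13

Maximum subarray: [6, 0, 7]
Maximum sum: 13

The maximum subarray is [6, 0, 7] with sum 13. This subarray runs from index 0 to index 2.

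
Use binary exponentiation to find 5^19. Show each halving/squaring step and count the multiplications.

Computing 5^19 by squaring (build up from 5^1; each line after the first costs one multiplication):

5^1 = 5
5^2 = (5^1)^2 = 5^2 = 25
5^4 = (5^2)^2 = 25^2 = 625
5^8 = (5^4)^2 = 625^2 = 390625
5^9 = 5 * 5^8 = 5 * 390625 = 1953125
5^18 = (5^9)^2 = 1953125^2 = 3814697265625
5^19 = 5 * 5^18 = 5 * 3814697265625 = 19073486328125

Result: 19073486328125
Multiplications needed: 6 (6 lines after 5^1)

5^19 = 19073486328125. Using exponentiation by squaring, this requires 6 multiplications. The key idea: if the exponent is even, square the half-power; if odd, multiply by the base once.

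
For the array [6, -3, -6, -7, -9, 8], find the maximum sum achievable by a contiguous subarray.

Using Kadane's algorithm on [6, -3, -6, -7, -9, 8]:

Scanning through the array:
Position 1 (value -3): max_ending_here = 3, max_so_far = 6
Position 2 (value -6): max_ending_here = -3, max_so_far = 6
Position 3 (value -7): max_ending_here = -7, max_so_far = 6
Position 4 (value -9): max_ending_here = -9, max_so_far = 6
Position 5 (value 8): max_ending_here = 8, max_so_far = 8

Maximum subarray: [8]
Maximum sum: 8

The maximum subarray is [8] with sum 8. This subarray runs from index 5 to index 5.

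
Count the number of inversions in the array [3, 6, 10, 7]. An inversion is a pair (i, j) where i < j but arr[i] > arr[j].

Finding inversions in [3, 6, 10, 7]:

(2, 3): arr[2]=10 > arr[3]=7

Total inversions: 1

The array has 1 inversion(s): (2,3). Each pair (i,j) satisfies i < j and arr[i] > arr[j].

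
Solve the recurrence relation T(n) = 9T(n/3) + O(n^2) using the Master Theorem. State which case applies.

Master Theorem for T(n) = 9T(n/3) + O(n^2):

a = 9, b = 3, c = 2
log_b(a) = log_3(9) = 2.0000

Case 2: c = 2 = log_3(9) = 2.0000
T(n) = O(n^2 log n) = O(n^2 log n)

For T(n) = 9T(n/3) + O(n^2): log_3(9) = 2.0000. This is Case 2 of the Master Theorem (c = log_b(a), equal work at all levels), giving O(n^2 log n).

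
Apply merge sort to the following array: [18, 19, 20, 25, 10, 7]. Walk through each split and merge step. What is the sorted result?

Merge sort trace:

Split: [18, 19, 20, 25, 10, 7] -> [18, 19, 20] and [25, 10, 7]
  Split: [18, 19, 20] -> [18] and [19, 20]
    Split: [19, 20] -> [19] and [20]
    Merge: [19] + [20] -> [19, 20]
  Merge: [18] + [19, 20] -> [18, 19, 20]
  Split: [25, 10, 7] -> [25] and [10, 7]
    Split: [10, 7] -> [10] and [7]
    Merge: [10] + [7] -> [7, 10]
  Merge: [25] + [7, 10] -> [7, 10, 25]
Merge: [18, 19, 20] + [7, 10, 25] -> [7, 10, 18, 19, 20, 25]

Final sorted array: [7, 10, 18, 19, 20, 25]

The merge sort proceeds by recursively splitting the array and merging sorted halves.
After all merges, the sorted array is [7, 10, 18, 19, 20, 25].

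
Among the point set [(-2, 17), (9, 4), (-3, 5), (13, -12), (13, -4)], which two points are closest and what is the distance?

Computing all pairwise distances among 5 points:

d((-2, 17), (9, 4)) = 17.0294
d((-2, 17), (-3, 5)) = 12.0416
d((-2, 17), (13, -12)) = 32.6497
d((-2, 17), (13, -4)) = 25.807
d((9, 4), (-3, 5)) = 12.0416
d((9, 4), (13, -12)) = 16.4924
d((9, 4), (13, -4)) = 8.9443
d((-3, 5), (13, -12)) = 23.3452
d((-3, 5), (13, -4)) = 18.3576
d((13, -12), (13, -4)) = 8.0 <-- minimum

Closest pair: (13, -12) and (13, -4) with distance 8.0

The closest pair is (13, -12) and (13, -4) with Euclidean distance 8.0. For 5 points, brute-force pairwise comparison is shown above. For large n, the divide-and-conquer algorithm (sort by x, recurse on halves, check the dividing strip) achieves O(n log n).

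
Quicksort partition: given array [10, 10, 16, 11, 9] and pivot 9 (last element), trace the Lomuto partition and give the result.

Lomuto partition with pivot = 9:

Initial array: [10, 10, 16, 11, 9]

arr[0]=10 > 9: no swap
arr[1]=10 > 9: no swap
arr[2]=16 > 9: no swap
arr[3]=11 > 9: no swap

Place pivot at position 0: [9, 10, 16, 11, 10]
Pivot position: 0

After partitioning with pivot 9, the array becomes [9, 10, 16, 11, 10]. The pivot is placed at index 0. All elements to the left of the pivot are <= 9, and all elements to the right are > 9.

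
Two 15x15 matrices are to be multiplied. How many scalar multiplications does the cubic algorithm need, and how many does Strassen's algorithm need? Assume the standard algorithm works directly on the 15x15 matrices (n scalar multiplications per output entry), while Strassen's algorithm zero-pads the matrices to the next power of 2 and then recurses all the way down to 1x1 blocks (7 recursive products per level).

Matrix multiplication for 15x15 matrices:

Strassen's algorithm requires power-of-2 dimensions. Pad 15x15 to 16x16 (next power of 2).

Standard algorithm: 15^3 = 3375 multiplications
Strassen's algorithm: 7^(log2(16)) = 7^4 = 2401 multiplications
Savings: 3375 - 2401 = 974 multiplications

Standard: 3375 multiplications (15^3). Strassen: 2401 multiplications (7^4, after padding to 16x16). Strassen reduces 8 recursive multiplications to 7 at each level.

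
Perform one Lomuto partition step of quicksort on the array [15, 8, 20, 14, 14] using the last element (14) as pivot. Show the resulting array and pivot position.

Lomuto partition with pivot = 14:

Initial array: [15, 8, 20, 14, 14]

arr[0]=15 > 14: no swap
arr[1]=8 <= 14: swap with position 0, array becomes [8, 15, 20, 14, 14]
arr[2]=20 > 14: no swap
arr[3]=14 <= 14: swap with position 1, array becomes [8, 14, 20, 15, 14]

Place pivot at position 2: [8, 14, 14, 15, 20]
Pivot position: 2

After partitioning with pivot 14, the array becomes [8, 14, 14, 15, 20]. The pivot is placed at index 2. All elements to the left of the pivot are <= 14, and all elements to the right are > 14.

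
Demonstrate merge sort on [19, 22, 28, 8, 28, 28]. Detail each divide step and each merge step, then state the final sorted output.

Merge sort trace:

Split: [19, 22, 28, 8, 28, 28] -> [19, 22, 28] and [8, 28, 28]
  Split: [19, 22, 28] -> [19] and [22, 28]
    Split: [22, 28] -> [22] and [28]
    Merge: [22] + [28] -> [22, 28]
  Merge: [19] + [22, 28] -> [19, 22, 28]
  Split: [8, 28, 28] -> [8] and [28, 28]
    Split: [28, 28] -> [28] and [28]
    Merge: [28] + [28] -> [28, 28]
  Merge: [8] + [28, 28] -> [8, 28, 28]
Merge: [19, 22, 28] + [8, 28, 28] -> [8, 19, 22, 28, 28, 28]

Final sorted array: [8, 19, 22, 28, 28, 28]

The merge sort proceeds by recursively splitting the array and merging sorted halves.
After all merges, the sorted array is [8, 19, 22, 28, 28, 28].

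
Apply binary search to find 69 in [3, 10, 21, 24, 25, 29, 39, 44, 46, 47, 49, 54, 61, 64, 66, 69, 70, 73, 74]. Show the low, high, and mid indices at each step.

Binary search for 69 in [3, 10, 21, 24, 25, 29, 39, 44, 46, 47, 49, 54, 61, 64, 66, 69, 70, 73, 74]:

lo=0, hi=18, mid=9, arr[mid]=47 -> 47 < 69, search right half
lo=10, hi=18, mid=14, arr[mid]=66 -> 66 < 69, search right half
lo=15, hi=18, mid=16, arr[mid]=70 -> 70 > 69, search left half
lo=15, hi=15, mid=15, arr[mid]=69 -> Found target at index 15!

Binary search finds 69 at index 15 after 4 comparisons. The search repeatedly halves the search space by comparing with the middle element.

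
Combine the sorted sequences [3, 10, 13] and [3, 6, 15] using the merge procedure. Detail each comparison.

Merging process:

Compare 3 vs 3: take 3 from left. Merged: [3]
Compare 10 vs 3: take 3 from right. Merged: [3, 3]
Compare 10 vs 6: take 6 from right. Merged: [3, 3, 6]
Compare 10 vs 15: take 10 from left. Merged: [3, 3, 6, 10]
Compare 13 vs 15: take 13 from left. Merged: [3, 3, 6, 10, 13]
Append remaining from right: [15]. Merged: [3, 3, 6, 10, 13, 15]

Final merged array: [3, 3, 6, 10, 13, 15]
Total comparisons: 5

The merged array is [3, 3, 6, 10, 13, 15], requiring 5 comparisons. The merge step runs in O(n) time where n is the total number of elements.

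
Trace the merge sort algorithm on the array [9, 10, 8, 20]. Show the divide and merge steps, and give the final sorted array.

Merge sort trace:

Split: [9, 10, 8, 20] -> [9, 10] and [8, 20]
  Split: [9, 10] -> [9] and [10]
  Merge: [9] + [10] -> [9, 10]
  Split: [8, 20] -> [8] and [20]
  Merge: [8] + [20] -> [8, 20]
Merge: [9, 10] + [8, 20] -> [8, 9, 10, 20]

Final sorted array: [8, 9, 10, 20]

The merge sort proceeds by recursively splitting the array and merging sorted halves.
After all merges, the sorted array is [8, 9, 10, 20].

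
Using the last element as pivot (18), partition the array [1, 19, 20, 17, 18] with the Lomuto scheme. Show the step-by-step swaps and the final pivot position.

Lomuto partition with pivot = 18:

Initial array: [1, 19, 20, 17, 18]

arr[0]=1 <= 18: swap with position 0, array becomes [1, 19, 20, 17, 18]
arr[1]=19 > 18: no swap
arr[2]=20 > 18: no swap
arr[3]=17 <= 18: swap with position 1, array becomes [1, 17, 20, 19, 18]

Place pivot at position 2: [1, 17, 18, 19, 20]
Pivot position: 2

After partitioning with pivot 18, the array becomes [1, 17, 18, 19, 20]. The pivot is placed at index 2. All elements to the left of the pivot are <= 18, and all elements to the right are > 18.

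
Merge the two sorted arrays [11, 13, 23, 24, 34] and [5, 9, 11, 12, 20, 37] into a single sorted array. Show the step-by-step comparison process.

Merging process:

Compare 11 vs 5: take 5 from right. Merged: [5]
Compare 11 vs 9: take 9 from right. Merged: [5, 9]
Compare 11 vs 11: take 11 from left. Merged: [5, 9, 11]
Compare 13 vs 11: take 11 from right. Merged: [5, 9, 11, 11]
Compare 13 vs 12: take 12 from right. Merged: [5, 9, 11, 11, 12]
Compare 13 vs 20: take 13 from left. Merged: [5, 9, 11, 11, 12, 13]
Compare 23 vs 20: take 20 from right. Merged: [5, 9, 11, 11, 12, 13, 20]
Compare 23 vs 37: take 23 from left. Merged: [5, 9, 11, 11, 12, 13, 20, 23]
Compare 24 vs 37: take 24 from left. Merged: [5, 9, 11, 11, 12, 13, 20, 23, 24]
Compare 34 vs 37: take 34 from left. Merged: [5, 9, 11, 11, 12, 13, 20, 23, 24, 34]
Append remaining from right: [37]. Merged: [5, 9, 11, 11, 12, 13, 20, 23, 24, 34, 37]

Final merged array: [5, 9, 11, 11, 12, 13, 20, 23, 24, 34, 37]
Total comparisons: 10

The merged array is [5, 9, 11, 11, 12, 13, 20, 23, 24, 34, 37], requiring 10 comparisons. The merge step runs in O(n) time where n is the total number of elements.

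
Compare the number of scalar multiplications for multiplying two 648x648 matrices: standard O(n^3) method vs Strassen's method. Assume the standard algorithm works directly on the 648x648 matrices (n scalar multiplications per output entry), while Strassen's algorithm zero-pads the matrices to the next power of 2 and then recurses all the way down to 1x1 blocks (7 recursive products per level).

Matrix multiplication for 648x648 matrices:

Strassen's algorithm requires power-of-2 dimensions. Pad 648x648 to 1024x1024 (next power of 2).

Standard algorithm: 648^3 = 272097792 multiplications
Strassen's algorithm: 7^(log2(1024)) = 7^10 = 282475249 multiplications
Difference: 272097792 - 282475249 = -10377457 (Strassen uses MORE here due to padding overhead — for small or just-over-power-of-2 n, padding can outweigh the per-level savings)

Standard: 272097792 multiplications (648^3). Strassen: 282475249 multiplications (7^10, after padding to 1024x1024). Strassen reduces 8 recursive multiplications to 7 at each level.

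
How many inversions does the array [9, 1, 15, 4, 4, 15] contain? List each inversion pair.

Finding inversions in [9, 1, 15, 4, 4, 15]:

(0, 1): arr[0]=9 > arr[1]=1
(0, 3): arr[0]=9 > arr[3]=4
(0, 4): arr[0]=9 > arr[4]=4
(2, 3): arr[2]=15 > arr[3]=4
(2, 4): arr[2]=15 > arr[4]=4

Total inversions: 5

The array has 5 inversion(s): (0,1), (0,3), (0,4), (2,3), (2,4). Each pair (i,j) satisfies i < j and arr[i] > arr[j].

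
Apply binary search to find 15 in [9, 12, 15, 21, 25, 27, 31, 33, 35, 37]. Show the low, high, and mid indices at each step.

Binary search for 15 in [9, 12, 15, 21, 25, 27, 31, 33, 35, 37]:

lo=0, hi=9, mid=4, arr[mid]=25 -> 25 > 15, search left half
lo=0, hi=3, mid=1, arr[mid]=12 -> 12 < 15, search right half
lo=2, hi=3, mid=2, arr[mid]=15 -> Found target at index 2!

Binary search finds 15 at index 2 after 3 comparisons. The search repeatedly halves the search space by comparing with the middle element.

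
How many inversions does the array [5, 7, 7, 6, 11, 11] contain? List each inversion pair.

Finding inversions in [5, 7, 7, 6, 11, 11]:

(1, 3): arr[1]=7 > arr[3]=6
(2, 3): arr[2]=7 > arr[3]=6

Total inversions: 2

The array has 2 inversion(s): (1,3), (2,3). Each pair (i,j) satisfies i < j and arr[i] > arr[j].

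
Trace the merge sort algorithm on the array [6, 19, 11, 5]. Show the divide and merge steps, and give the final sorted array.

Merge sort trace:

Split: [6, 19, 11, 5] -> [6, 19] and [11, 5]
  Split: [6, 19] -> [6] and [19]
  Merge: [6] + [19] -> [6, 19]
  Split: [11, 5] -> [11] and [5]
  Merge: [11] + [5] -> [5, 11]
Merge: [6, 19] + [5, 11] -> [5, 6, 11, 19]

Final sorted array: [5, 6, 11, 19]

The merge sort proceeds by recursively splitting the array and merging sorted halves.
After all merges, the sorted array is [5, 6, 11, 19].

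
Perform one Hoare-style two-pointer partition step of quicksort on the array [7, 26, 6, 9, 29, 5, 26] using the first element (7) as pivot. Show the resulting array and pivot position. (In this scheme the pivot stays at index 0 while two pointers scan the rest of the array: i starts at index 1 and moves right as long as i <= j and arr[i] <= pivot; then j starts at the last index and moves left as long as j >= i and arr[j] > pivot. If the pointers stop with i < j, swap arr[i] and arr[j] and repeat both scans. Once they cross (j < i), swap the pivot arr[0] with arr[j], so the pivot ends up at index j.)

Hoare-style two-pointer partition with pivot = 7:

Initial array: [7, 26, 6, 9, 29, 5, 26]

Pointers start at i = 1, j = 6.
i stops at index 1 (arr[1]=26 > 7), j stops at index 5 (arr[5]=5 <= 7): swap arr[1] and arr[5], array becomes [7, 5, 6, 9, 29, 26, 26]
i ends at 3, j ends at 2: the pointers have crossed (j < i), so scanning stops.

Swap pivot arr[0] with arr[2] to place pivot at position 2: [6, 5, 7, 9, 29, 26, 26]
Pivot position: 2

After partitioning with pivot 7, the array becomes [6, 5, 7, 9, 29, 26, 26]. The pivot is placed at index 2. All elements to the left of the pivot are <= 7, and all elements to the right are > 7.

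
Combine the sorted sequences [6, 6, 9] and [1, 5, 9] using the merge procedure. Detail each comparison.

Merging process:

Compare 6 vs 1: take 1 from right. Merged: [1]
Compare 6 vs 5: take 5 from right. Merged: [1, 5]
Compare 6 vs 9: take 6 from left. Merged: [1, 5, 6]
Compare 6 vs 9: take 6 from left. Merged: [1, 5, 6, 6]
Compare 9 vs 9: take 9 from left. Merged: [1, 5, 6, 6, 9]
Append remaining from right: [9]. Merged: [1, 5, 6, 6, 9, 9]

Final merged array: [1, 5, 6, 6, 9, 9]
Total comparisons: 5

The merged array is [1, 5, 6, 6, 9, 9], requiring 5 comparisons. The merge step runs in O(n) time where n is the total number of elements.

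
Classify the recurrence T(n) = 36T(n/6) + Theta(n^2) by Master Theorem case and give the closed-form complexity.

Master Theorem for T(n) = 36T(n/6) + O(n^2):

a = 36, b = 6, c = 2
log_b(a) = log_6(36) = 2.0000

Case 2: c = 2 = log_6(36) = 2.0000
T(n) = O(n^2 log n) = O(n^2 log n)

For T(n) = 36T(n/6) + O(n^2): log_6(36) = 2.0000. This is Case 2 of the Master Theorem (c = log_b(a), equal work at all levels), giving O(n^2 log n).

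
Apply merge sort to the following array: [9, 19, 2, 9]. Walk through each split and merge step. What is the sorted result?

Merge sort trace:

Split: [9, 19, 2, 9] -> [9, 19] and [2, 9]
  Split: [9, 19] -> [9] and [19]
  Merge: [9] + [19] -> [9, 19]
  Split: [2, 9] -> [2] and [9]
  Merge: [2] + [9] -> [2, 9]
Merge: [9, 19] + [2, 9] -> [2, 9, 9, 19]

Final sorted array: [2, 9, 9, 19]

The merge sort proceeds by recursively splitting the array and merging sorted halves.
After all merges, the sorted array is [2, 9, 9, 19].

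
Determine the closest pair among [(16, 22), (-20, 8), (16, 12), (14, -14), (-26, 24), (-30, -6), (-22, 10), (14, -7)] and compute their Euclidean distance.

Computing all pairwise distances among 8 points:

d((16, 22), (-20, 8)) = 38.6264
d((16, 22), (16, 12)) = 10.0
d((16, 22), (14, -14)) = 36.0555
d((16, 22), (-26, 24)) = 42.0476
d((16, 22), (-30, -6)) = 53.8516
d((16, 22), (-22, 10)) = 39.8497
d((16, 22), (14, -7)) = 29.0689
d((-20, 8), (16, 12)) = 36.2215
d((-20, 8), (14, -14)) = 40.4969
d((-20, 8), (-26, 24)) = 17.088
d((-20, 8), (-30, -6)) = 17.2047
d((-20, 8), (-22, 10)) = 2.8284 <-- minimum
d((-20, 8), (14, -7)) = 37.1618
d((16, 12), (14, -14)) = 26.0768
d((16, 12), (-26, 24)) = 43.6807
d((16, 12), (-30, -6)) = 49.3964
d((16, 12), (-22, 10)) = 38.0526
d((16, 12), (14, -7)) = 19.105
d((14, -14), (-26, 24)) = 55.1725
d((14, -14), (-30, -6)) = 44.7214
d((14, -14), (-22, 10)) = 43.2666
d((14, -14), (14, -7)) = 7.0
d((-26, 24), (-30, -6)) = 30.2655
d((-26, 24), (-22, 10)) = 14.5602
d((-26, 24), (14, -7)) = 50.6063
d((-30, -6), (-22, 10)) = 17.8885
d((-30, -6), (14, -7)) = 44.0114
d((-22, 10), (14, -7)) = 39.8121

Closest pair: (-20, 8) and (-22, 10) with distance 2.8284

The closest pair is (-20, 8) and (-22, 10) with Euclidean distance 2.8284. For 8 points, brute-force pairwise comparison is shown above. For large n, the divide-and-conquer algorithm (sort by x, recurse on halves, check the dividing strip) achieves O(n log n).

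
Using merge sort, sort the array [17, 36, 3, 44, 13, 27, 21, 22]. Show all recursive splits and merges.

Merge sort trace:

Split: [17, 36, 3, 44, 13, 27, 21, 22] -> [17, 36, 3, 44] and [13, 27, 21, 22]
  Split: [17, 36, 3, 44] -> [17, 36] and [3, 44]
    Split: [17, 36] -> [17] and [36]
    Merge: [17] + [36] -> [17, 36]
    Split: [3, 44] -> [3] and [44]
    Merge: [3] + [44] -> [3, 44]
  Merge: [17, 36] + [3, 44] -> [3, 17, 36, 44]
  Split: [13, 27, 21, 22] -> [13, 27] and [21, 22]
    Split: [13, 27] -> [13] and [27]
    Merge: [13] + [27] -> [13, 27]
    Split: [21, 22] -> [21] and [22]
    Merge: [21] + [22] -> [21, 22]
  Merge: [13, 27] + [21, 22] -> [13, 21, 22, 27]
Merge: [3, 17, 36, 44] + [13, 21, 22, 27] -> [3, 13, 17, 21, 22, 27, 36, 44]

Final sorted array: [3, 13, 17, 21, 22, 27, 36, 44]

The merge sort proceeds by recursively splitting the array and merging sorted halves.
After all merges, the sorted array is [3, 13, 17, 21, 22, 27, 36, 44].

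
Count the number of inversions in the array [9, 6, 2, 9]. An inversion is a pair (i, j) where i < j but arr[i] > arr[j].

Finding inversions in [9, 6, 2, 9]:

(0, 1): arr[0]=9 > arr[1]=6
(0, 2): arr[0]=9 > arr[2]=2
(1, 2): arr[1]=6 > arr[2]=2

Total inversions: 3

The array has 3 inversion(s): (0,1), (0,2), (1,2). Each pair (i,j) satisfies i < j and arr[i] > arr[j].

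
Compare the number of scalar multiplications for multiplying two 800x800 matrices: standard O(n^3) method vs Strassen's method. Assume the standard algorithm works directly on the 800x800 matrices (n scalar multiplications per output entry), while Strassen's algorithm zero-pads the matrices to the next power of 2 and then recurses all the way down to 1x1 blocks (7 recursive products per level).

Matrix multiplication for 800x800 matrices:

Strassen's algorithm requires power-of-2 dimensions. Pad 800x800 to 1024x1024 (next power of 2).

Standard algorithm: 800^3 = 512000000 multiplications
Strassen's algorithm: 7^(log2(1024)) = 7^10 = 282475249 multiplications
Savings: 512000000 - 282475249 = 229524751 multiplications

Standard: 512000000 multiplications (800^3). Strassen: 282475249 multiplications (7^10, after padding to 1024x1024). Strassen reduces 8 recursive multiplications to 7 at each level.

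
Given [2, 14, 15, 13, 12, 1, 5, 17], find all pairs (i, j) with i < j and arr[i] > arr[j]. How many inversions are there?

Finding inversions in [2, 14, 15, 13, 12, 1, 5, 17]:

(0, 5): arr[0]=2 > arr[5]=1
(1, 3): arr[1]=14 > arr[3]=13
(1, 4): arr[1]=14 > arr[4]=12
(1, 5): arr[1]=14 > arr[5]=1
(1, 6): arr[1]=14 > arr[6]=5
(2, 3): arr[2]=15 > arr[3]=13
(2, 4): arr[2]=15 > arr[4]=12
(2, 5): arr[2]=15 > arr[5]=1
(2, 6): arr[2]=15 > arr[6]=5
(3, 4): arr[3]=13 > arr[4]=12
(3, 5): arr[3]=13 > arr[5]=1
(3, 6): arr[3]=13 > arr[6]=5
(4, 5): arr[4]=12 > arr[5]=1
(4, 6): arr[4]=12 > arr[6]=5

Total inversions: 14

The array has 14 inversion(s): (0,5), (1,3), (1,4), (1,5), (1,6), (2,3), (2,4), (2,5), (2,6), (3,4), (3,5), (3,6), (4,5), (4,6). Each pair (i,j) satisfies i < j and arr[i] > arr[j].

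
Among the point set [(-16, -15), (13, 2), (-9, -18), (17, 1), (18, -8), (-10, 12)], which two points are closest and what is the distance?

Computing all pairwise distances among 6 points:

d((-16, -15), (13, 2)) = 33.6155
d((-16, -15), (-9, -18)) = 7.6158
d((-16, -15), (17, 1)) = 36.6742
d((-16, -15), (18, -8)) = 34.7131
d((-16, -15), (-10, 12)) = 27.6586
d((13, 2), (-9, -18)) = 29.7321
d((13, 2), (17, 1)) = 4.1231 <-- minimum
d((13, 2), (18, -8)) = 11.1803
d((13, 2), (-10, 12)) = 25.0799
d((-9, -18), (17, 1)) = 32.2025
d((-9, -18), (18, -8)) = 28.7924
d((-9, -18), (-10, 12)) = 30.0167
d((17, 1), (18, -8)) = 9.0554
d((17, 1), (-10, 12)) = 29.1548
d((18, -8), (-10, 12)) = 34.4093

Closest pair: (13, 2) and (17, 1) with distance 4.1231

The closest pair is (13, 2) and (17, 1) with Euclidean distance 4.1231. For 6 points, brute-force pairwise comparison is shown above. For large n, the divide-and-conquer algorithm (sort by x, recurse on halves, check the dividing strip) achieves O(n log n).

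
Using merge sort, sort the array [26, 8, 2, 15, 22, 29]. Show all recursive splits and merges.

Merge sort trace:

Split: [26, 8, 2, 15, 22, 29] -> [26, 8, 2] and [15, 22, 29]
  Split: [26, 8, 2] -> [26] and [8, 2]
    Split: [8, 2] -> [8] and [2]
    Merge: [8] + [2] -> [2, 8]
  Merge: [26] + [2, 8] -> [2, 8, 26]
  Split: [15, 22, 29] -> [15] and [22, 29]
    Split: [22, 29] -> [22] and [29]
    Merge: [22] + [29] -> [22, 29]
  Merge: [15] + [22, 29] -> [15, 22, 29]
Merge: [2, 8, 26] + [15, 22, 29] -> [2, 8, 15, 22, 26, 29]

Final sorted array: [2, 8, 15, 22, 26, 29]

The merge sort proceeds by recursively splitting the array and merging sorted halves.
After all merges, the sorted array is [2, 8, 15, 22, 26, 29].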